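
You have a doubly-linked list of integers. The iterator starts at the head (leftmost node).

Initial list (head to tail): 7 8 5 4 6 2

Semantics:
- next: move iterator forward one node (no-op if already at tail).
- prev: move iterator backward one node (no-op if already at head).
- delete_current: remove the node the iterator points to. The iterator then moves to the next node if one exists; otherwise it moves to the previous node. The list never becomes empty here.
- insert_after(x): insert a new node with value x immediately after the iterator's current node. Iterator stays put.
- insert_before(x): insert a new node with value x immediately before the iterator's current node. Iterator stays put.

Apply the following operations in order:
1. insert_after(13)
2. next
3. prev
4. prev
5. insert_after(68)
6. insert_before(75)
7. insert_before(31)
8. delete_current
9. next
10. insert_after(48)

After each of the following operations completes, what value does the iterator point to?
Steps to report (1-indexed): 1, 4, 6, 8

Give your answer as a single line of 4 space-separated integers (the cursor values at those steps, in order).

After 1 (insert_after(13)): list=[7, 13, 8, 5, 4, 6, 2] cursor@7
After 2 (next): list=[7, 13, 8, 5, 4, 6, 2] cursor@13
After 3 (prev): list=[7, 13, 8, 5, 4, 6, 2] cursor@7
After 4 (prev): list=[7, 13, 8, 5, 4, 6, 2] cursor@7
After 5 (insert_after(68)): list=[7, 68, 13, 8, 5, 4, 6, 2] cursor@7
After 6 (insert_before(75)): list=[75, 7, 68, 13, 8, 5, 4, 6, 2] cursor@7
After 7 (insert_before(31)): list=[75, 31, 7, 68, 13, 8, 5, 4, 6, 2] cursor@7
After 8 (delete_current): list=[75, 31, 68, 13, 8, 5, 4, 6, 2] cursor@68
After 9 (next): list=[75, 31, 68, 13, 8, 5, 4, 6, 2] cursor@13
After 10 (insert_after(48)): list=[75, 31, 68, 13, 48, 8, 5, 4, 6, 2] cursor@13

Answer: 7 7 7 68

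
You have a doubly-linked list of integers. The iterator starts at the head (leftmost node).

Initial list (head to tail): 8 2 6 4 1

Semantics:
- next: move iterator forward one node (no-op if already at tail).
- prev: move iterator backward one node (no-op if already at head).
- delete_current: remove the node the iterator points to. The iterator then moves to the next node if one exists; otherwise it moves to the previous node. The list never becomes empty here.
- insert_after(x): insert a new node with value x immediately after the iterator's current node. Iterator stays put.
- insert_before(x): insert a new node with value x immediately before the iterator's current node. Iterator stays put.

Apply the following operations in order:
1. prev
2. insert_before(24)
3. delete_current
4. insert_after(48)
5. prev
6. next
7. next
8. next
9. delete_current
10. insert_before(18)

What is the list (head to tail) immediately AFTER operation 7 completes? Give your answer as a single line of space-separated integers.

Answer: 24 2 48 6 4 1

Derivation:
After 1 (prev): list=[8, 2, 6, 4, 1] cursor@8
After 2 (insert_before(24)): list=[24, 8, 2, 6, 4, 1] cursor@8
After 3 (delete_current): list=[24, 2, 6, 4, 1] cursor@2
After 4 (insert_after(48)): list=[24, 2, 48, 6, 4, 1] cursor@2
After 5 (prev): list=[24, 2, 48, 6, 4, 1] cursor@24
After 6 (next): list=[24, 2, 48, 6, 4, 1] cursor@2
After 7 (next): list=[24, 2, 48, 6, 4, 1] cursor@48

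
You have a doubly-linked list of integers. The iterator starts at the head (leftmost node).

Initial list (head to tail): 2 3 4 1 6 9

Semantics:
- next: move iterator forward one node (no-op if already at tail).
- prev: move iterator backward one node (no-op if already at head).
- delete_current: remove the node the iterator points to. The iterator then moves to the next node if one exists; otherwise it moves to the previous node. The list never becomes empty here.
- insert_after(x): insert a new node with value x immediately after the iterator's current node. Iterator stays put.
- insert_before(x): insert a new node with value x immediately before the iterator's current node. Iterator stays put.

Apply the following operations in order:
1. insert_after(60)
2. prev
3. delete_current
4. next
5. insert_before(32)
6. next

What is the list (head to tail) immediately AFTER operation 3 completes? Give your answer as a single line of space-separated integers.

After 1 (insert_after(60)): list=[2, 60, 3, 4, 1, 6, 9] cursor@2
After 2 (prev): list=[2, 60, 3, 4, 1, 6, 9] cursor@2
After 3 (delete_current): list=[60, 3, 4, 1, 6, 9] cursor@60

Answer: 60 3 4 1 6 9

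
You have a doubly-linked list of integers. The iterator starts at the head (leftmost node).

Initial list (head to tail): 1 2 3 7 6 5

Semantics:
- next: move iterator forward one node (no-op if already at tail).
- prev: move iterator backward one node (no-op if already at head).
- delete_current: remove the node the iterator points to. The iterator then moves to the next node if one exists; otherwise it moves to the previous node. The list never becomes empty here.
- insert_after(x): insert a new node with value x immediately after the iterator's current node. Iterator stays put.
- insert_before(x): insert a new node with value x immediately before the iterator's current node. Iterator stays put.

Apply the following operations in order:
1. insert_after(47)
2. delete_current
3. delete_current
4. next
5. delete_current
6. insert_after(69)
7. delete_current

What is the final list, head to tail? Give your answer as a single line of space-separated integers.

After 1 (insert_after(47)): list=[1, 47, 2, 3, 7, 6, 5] cursor@1
After 2 (delete_current): list=[47, 2, 3, 7, 6, 5] cursor@47
After 3 (delete_current): list=[2, 3, 7, 6, 5] cursor@2
After 4 (next): list=[2, 3, 7, 6, 5] cursor@3
After 5 (delete_current): list=[2, 7, 6, 5] cursor@7
After 6 (insert_after(69)): list=[2, 7, 69, 6, 5] cursor@7
After 7 (delete_current): list=[2, 69, 6, 5] cursor@69

Answer: 2 69 6 5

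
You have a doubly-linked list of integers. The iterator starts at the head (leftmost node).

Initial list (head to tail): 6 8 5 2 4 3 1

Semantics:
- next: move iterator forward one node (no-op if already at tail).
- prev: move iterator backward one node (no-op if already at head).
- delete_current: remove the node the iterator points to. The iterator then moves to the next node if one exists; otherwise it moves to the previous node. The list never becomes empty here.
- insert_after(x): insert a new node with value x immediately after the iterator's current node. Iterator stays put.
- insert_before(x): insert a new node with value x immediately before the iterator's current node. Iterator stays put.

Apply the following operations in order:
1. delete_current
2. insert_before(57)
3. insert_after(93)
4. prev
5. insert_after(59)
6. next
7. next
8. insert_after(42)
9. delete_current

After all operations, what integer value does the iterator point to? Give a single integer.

Answer: 42

Derivation:
After 1 (delete_current): list=[8, 5, 2, 4, 3, 1] cursor@8
After 2 (insert_before(57)): list=[57, 8, 5, 2, 4, 3, 1] cursor@8
After 3 (insert_after(93)): list=[57, 8, 93, 5, 2, 4, 3, 1] cursor@8
After 4 (prev): list=[57, 8, 93, 5, 2, 4, 3, 1] cursor@57
After 5 (insert_after(59)): list=[57, 59, 8, 93, 5, 2, 4, 3, 1] cursor@57
After 6 (next): list=[57, 59, 8, 93, 5, 2, 4, 3, 1] cursor@59
After 7 (next): list=[57, 59, 8, 93, 5, 2, 4, 3, 1] cursor@8
After 8 (insert_after(42)): list=[57, 59, 8, 42, 93, 5, 2, 4, 3, 1] cursor@8
After 9 (delete_current): list=[57, 59, 42, 93, 5, 2, 4, 3, 1] cursor@42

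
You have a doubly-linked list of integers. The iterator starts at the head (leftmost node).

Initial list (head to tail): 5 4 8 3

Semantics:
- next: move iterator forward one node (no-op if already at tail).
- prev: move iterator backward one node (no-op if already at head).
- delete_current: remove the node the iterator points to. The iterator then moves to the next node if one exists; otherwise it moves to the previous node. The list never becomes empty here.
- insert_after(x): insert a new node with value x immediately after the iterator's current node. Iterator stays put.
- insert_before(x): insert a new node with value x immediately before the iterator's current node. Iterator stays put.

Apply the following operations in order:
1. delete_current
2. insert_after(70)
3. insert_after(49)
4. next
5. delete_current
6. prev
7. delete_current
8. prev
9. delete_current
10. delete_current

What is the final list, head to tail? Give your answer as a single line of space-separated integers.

Answer: 3

Derivation:
After 1 (delete_current): list=[4, 8, 3] cursor@4
After 2 (insert_after(70)): list=[4, 70, 8, 3] cursor@4
After 3 (insert_after(49)): list=[4, 49, 70, 8, 3] cursor@4
After 4 (next): list=[4, 49, 70, 8, 3] cursor@49
After 5 (delete_current): list=[4, 70, 8, 3] cursor@70
After 6 (prev): list=[4, 70, 8, 3] cursor@4
After 7 (delete_current): list=[70, 8, 3] cursor@70
After 8 (prev): list=[70, 8, 3] cursor@70
After 9 (delete_current): list=[8, 3] cursor@8
After 10 (delete_current): list=[3] cursor@3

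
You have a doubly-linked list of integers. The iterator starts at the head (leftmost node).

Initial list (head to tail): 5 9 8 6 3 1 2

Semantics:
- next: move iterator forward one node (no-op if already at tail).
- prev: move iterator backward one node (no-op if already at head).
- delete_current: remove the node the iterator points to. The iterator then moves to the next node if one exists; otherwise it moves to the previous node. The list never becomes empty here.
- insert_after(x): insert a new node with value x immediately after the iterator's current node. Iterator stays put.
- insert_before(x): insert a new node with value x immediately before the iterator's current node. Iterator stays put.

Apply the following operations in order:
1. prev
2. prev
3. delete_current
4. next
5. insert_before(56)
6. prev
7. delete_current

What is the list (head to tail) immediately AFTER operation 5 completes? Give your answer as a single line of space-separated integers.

After 1 (prev): list=[5, 9, 8, 6, 3, 1, 2] cursor@5
After 2 (prev): list=[5, 9, 8, 6, 3, 1, 2] cursor@5
After 3 (delete_current): list=[9, 8, 6, 3, 1, 2] cursor@9
After 4 (next): list=[9, 8, 6, 3, 1, 2] cursor@8
After 5 (insert_before(56)): list=[9, 56, 8, 6, 3, 1, 2] cursor@8

Answer: 9 56 8 6 3 1 2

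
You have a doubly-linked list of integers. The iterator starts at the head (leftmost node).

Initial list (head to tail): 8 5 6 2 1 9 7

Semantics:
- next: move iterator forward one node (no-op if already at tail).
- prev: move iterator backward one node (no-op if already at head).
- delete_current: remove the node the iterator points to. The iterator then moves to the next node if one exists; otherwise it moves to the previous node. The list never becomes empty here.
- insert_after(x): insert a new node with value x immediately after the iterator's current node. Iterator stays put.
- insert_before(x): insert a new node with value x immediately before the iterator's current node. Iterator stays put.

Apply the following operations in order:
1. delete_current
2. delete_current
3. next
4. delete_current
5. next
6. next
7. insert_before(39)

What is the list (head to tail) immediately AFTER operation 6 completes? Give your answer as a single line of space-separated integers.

After 1 (delete_current): list=[5, 6, 2, 1, 9, 7] cursor@5
After 2 (delete_current): list=[6, 2, 1, 9, 7] cursor@6
After 3 (next): list=[6, 2, 1, 9, 7] cursor@2
After 4 (delete_current): list=[6, 1, 9, 7] cursor@1
After 5 (next): list=[6, 1, 9, 7] cursor@9
After 6 (next): list=[6, 1, 9, 7] cursor@7

Answer: 6 1 9 7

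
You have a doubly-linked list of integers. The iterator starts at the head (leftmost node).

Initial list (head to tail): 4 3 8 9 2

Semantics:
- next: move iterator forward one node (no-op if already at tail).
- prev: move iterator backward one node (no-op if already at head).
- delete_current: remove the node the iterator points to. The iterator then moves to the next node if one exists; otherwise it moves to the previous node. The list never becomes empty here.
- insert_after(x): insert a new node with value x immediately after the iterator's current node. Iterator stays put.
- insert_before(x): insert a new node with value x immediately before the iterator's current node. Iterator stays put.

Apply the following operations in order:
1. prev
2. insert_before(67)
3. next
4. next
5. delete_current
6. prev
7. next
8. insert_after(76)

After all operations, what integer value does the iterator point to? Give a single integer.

After 1 (prev): list=[4, 3, 8, 9, 2] cursor@4
After 2 (insert_before(67)): list=[67, 4, 3, 8, 9, 2] cursor@4
After 3 (next): list=[67, 4, 3, 8, 9, 2] cursor@3
After 4 (next): list=[67, 4, 3, 8, 9, 2] cursor@8
After 5 (delete_current): list=[67, 4, 3, 9, 2] cursor@9
After 6 (prev): list=[67, 4, 3, 9, 2] cursor@3
After 7 (next): list=[67, 4, 3, 9, 2] cursor@9
After 8 (insert_after(76)): list=[67, 4, 3, 9, 76, 2] cursor@9

Answer: 9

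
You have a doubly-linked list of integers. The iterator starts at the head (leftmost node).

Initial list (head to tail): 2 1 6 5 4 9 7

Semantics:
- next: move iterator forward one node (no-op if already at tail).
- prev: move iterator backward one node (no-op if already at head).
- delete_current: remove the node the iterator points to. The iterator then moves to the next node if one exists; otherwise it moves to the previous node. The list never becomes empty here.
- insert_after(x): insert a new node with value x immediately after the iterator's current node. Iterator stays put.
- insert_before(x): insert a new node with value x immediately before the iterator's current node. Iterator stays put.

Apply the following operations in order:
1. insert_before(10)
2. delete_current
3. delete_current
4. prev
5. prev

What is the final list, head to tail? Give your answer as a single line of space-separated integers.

Answer: 10 6 5 4 9 7

Derivation:
After 1 (insert_before(10)): list=[10, 2, 1, 6, 5, 4, 9, 7] cursor@2
After 2 (delete_current): list=[10, 1, 6, 5, 4, 9, 7] cursor@1
After 3 (delete_current): list=[10, 6, 5, 4, 9, 7] cursor@6
After 4 (prev): list=[10, 6, 5, 4, 9, 7] cursor@10
After 5 (prev): list=[10, 6, 5, 4, 9, 7] cursor@10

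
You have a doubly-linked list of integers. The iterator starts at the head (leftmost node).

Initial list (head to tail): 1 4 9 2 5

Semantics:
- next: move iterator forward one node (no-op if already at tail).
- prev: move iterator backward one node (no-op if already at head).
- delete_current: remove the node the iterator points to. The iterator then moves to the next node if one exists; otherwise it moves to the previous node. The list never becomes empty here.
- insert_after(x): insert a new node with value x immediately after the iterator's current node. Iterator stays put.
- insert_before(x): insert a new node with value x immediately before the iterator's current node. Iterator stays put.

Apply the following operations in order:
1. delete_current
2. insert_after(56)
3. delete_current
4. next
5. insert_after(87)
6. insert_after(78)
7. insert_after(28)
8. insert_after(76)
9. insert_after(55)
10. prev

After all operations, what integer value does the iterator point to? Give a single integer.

After 1 (delete_current): list=[4, 9, 2, 5] cursor@4
After 2 (insert_after(56)): list=[4, 56, 9, 2, 5] cursor@4
After 3 (delete_current): list=[56, 9, 2, 5] cursor@56
After 4 (next): list=[56, 9, 2, 5] cursor@9
After 5 (insert_after(87)): list=[56, 9, 87, 2, 5] cursor@9
After 6 (insert_after(78)): list=[56, 9, 78, 87, 2, 5] cursor@9
After 7 (insert_after(28)): list=[56, 9, 28, 78, 87, 2, 5] cursor@9
After 8 (insert_after(76)): list=[56, 9, 76, 28, 78, 87, 2, 5] cursor@9
After 9 (insert_after(55)): list=[56, 9, 55, 76, 28, 78, 87, 2, 5] cursor@9
After 10 (prev): list=[56, 9, 55, 76, 28, 78, 87, 2, 5] cursor@56

Answer: 56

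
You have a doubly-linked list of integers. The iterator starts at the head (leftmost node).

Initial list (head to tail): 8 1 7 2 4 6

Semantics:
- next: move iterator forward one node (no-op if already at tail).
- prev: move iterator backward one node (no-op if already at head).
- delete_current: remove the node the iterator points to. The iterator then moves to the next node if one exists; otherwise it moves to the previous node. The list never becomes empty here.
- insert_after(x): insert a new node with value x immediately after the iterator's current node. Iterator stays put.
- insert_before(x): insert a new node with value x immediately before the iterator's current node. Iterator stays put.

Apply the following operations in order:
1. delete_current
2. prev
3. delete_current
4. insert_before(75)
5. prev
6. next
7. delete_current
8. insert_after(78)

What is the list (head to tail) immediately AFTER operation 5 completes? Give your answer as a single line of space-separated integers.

Answer: 75 7 2 4 6

Derivation:
After 1 (delete_current): list=[1, 7, 2, 4, 6] cursor@1
After 2 (prev): list=[1, 7, 2, 4, 6] cursor@1
After 3 (delete_current): list=[7, 2, 4, 6] cursor@7
After 4 (insert_before(75)): list=[75, 7, 2, 4, 6] cursor@7
After 5 (prev): list=[75, 7, 2, 4, 6] cursor@75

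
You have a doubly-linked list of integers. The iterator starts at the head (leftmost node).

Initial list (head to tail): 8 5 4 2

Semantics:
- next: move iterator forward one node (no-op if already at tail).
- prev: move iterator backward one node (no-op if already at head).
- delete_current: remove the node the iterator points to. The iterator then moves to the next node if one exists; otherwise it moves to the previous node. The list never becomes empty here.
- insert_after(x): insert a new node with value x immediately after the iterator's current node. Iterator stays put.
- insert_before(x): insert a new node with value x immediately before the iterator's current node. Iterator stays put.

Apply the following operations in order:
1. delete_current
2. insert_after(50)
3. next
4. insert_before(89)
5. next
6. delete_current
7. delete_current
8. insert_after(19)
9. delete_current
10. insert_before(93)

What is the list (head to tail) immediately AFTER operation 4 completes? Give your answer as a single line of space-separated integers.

Answer: 5 89 50 4 2

Derivation:
After 1 (delete_current): list=[5, 4, 2] cursor@5
After 2 (insert_after(50)): list=[5, 50, 4, 2] cursor@5
After 3 (next): list=[5, 50, 4, 2] cursor@50
After 4 (insert_before(89)): list=[5, 89, 50, 4, 2] cursor@50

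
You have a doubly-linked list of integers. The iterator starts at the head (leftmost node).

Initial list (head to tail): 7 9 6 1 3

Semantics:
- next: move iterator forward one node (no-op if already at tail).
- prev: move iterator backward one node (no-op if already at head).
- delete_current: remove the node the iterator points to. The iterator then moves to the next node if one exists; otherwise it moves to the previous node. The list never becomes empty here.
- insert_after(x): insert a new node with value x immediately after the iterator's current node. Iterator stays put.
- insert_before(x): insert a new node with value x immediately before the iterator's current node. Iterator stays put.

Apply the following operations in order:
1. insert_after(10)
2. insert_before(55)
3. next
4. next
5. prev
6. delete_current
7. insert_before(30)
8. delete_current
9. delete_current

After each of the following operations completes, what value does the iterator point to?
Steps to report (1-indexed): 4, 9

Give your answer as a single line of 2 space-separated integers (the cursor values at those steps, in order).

Answer: 9 1

Derivation:
After 1 (insert_after(10)): list=[7, 10, 9, 6, 1, 3] cursor@7
After 2 (insert_before(55)): list=[55, 7, 10, 9, 6, 1, 3] cursor@7
After 3 (next): list=[55, 7, 10, 9, 6, 1, 3] cursor@10
After 4 (next): list=[55, 7, 10, 9, 6, 1, 3] cursor@9
After 5 (prev): list=[55, 7, 10, 9, 6, 1, 3] cursor@10
After 6 (delete_current): list=[55, 7, 9, 6, 1, 3] cursor@9
After 7 (insert_before(30)): list=[55, 7, 30, 9, 6, 1, 3] cursor@9
After 8 (delete_current): list=[55, 7, 30, 6, 1, 3] cursor@6
After 9 (delete_current): list=[55, 7, 30, 1, 3] cursor@1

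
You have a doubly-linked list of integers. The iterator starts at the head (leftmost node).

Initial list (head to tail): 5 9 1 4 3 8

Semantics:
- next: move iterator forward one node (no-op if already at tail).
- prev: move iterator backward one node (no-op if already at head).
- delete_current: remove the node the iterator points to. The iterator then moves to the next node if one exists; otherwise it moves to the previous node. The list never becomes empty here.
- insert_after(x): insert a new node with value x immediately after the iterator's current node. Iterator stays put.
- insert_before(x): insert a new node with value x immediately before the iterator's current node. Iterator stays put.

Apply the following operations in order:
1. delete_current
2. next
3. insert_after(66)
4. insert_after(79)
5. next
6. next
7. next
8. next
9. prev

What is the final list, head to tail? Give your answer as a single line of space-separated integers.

After 1 (delete_current): list=[9, 1, 4, 3, 8] cursor@9
After 2 (next): list=[9, 1, 4, 3, 8] cursor@1
After 3 (insert_after(66)): list=[9, 1, 66, 4, 3, 8] cursor@1
After 4 (insert_after(79)): list=[9, 1, 79, 66, 4, 3, 8] cursor@1
After 5 (next): list=[9, 1, 79, 66, 4, 3, 8] cursor@79
After 6 (next): list=[9, 1, 79, 66, 4, 3, 8] cursor@66
After 7 (next): list=[9, 1, 79, 66, 4, 3, 8] cursor@4
After 8 (next): list=[9, 1, 79, 66, 4, 3, 8] cursor@3
After 9 (prev): list=[9, 1, 79, 66, 4, 3, 8] cursor@4

Answer: 9 1 79 66 4 3 8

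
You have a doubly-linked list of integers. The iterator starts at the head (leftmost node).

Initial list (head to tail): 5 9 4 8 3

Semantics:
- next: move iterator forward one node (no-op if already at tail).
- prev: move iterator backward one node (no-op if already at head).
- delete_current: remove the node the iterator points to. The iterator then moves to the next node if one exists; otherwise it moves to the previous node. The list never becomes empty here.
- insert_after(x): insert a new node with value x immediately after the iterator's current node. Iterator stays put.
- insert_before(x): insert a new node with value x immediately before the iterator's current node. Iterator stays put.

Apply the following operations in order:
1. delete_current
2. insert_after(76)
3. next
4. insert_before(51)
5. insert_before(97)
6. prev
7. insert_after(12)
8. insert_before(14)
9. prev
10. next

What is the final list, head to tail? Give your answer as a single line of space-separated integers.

Answer: 9 51 14 97 12 76 4 8 3

Derivation:
After 1 (delete_current): list=[9, 4, 8, 3] cursor@9
After 2 (insert_after(76)): list=[9, 76, 4, 8, 3] cursor@9
After 3 (next): list=[9, 76, 4, 8, 3] cursor@76
After 4 (insert_before(51)): list=[9, 51, 76, 4, 8, 3] cursor@76
After 5 (insert_before(97)): list=[9, 51, 97, 76, 4, 8, 3] cursor@76
After 6 (prev): list=[9, 51, 97, 76, 4, 8, 3] cursor@97
After 7 (insert_after(12)): list=[9, 51, 97, 12, 76, 4, 8, 3] cursor@97
After 8 (insert_before(14)): list=[9, 51, 14, 97, 12, 76, 4, 8, 3] cursor@97
After 9 (prev): list=[9, 51, 14, 97, 12, 76, 4, 8, 3] cursor@14
After 10 (next): list=[9, 51, 14, 97, 12, 76, 4, 8, 3] cursor@97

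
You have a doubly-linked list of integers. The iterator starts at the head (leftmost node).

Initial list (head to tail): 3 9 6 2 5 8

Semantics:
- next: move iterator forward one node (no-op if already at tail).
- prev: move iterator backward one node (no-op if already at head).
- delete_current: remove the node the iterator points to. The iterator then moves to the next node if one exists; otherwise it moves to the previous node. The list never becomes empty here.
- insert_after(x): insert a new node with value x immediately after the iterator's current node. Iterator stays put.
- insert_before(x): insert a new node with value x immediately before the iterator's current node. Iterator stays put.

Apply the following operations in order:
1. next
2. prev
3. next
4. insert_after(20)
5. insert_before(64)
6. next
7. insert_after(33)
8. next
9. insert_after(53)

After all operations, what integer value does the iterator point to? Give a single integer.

Answer: 33

Derivation:
After 1 (next): list=[3, 9, 6, 2, 5, 8] cursor@9
After 2 (prev): list=[3, 9, 6, 2, 5, 8] cursor@3
After 3 (next): list=[3, 9, 6, 2, 5, 8] cursor@9
After 4 (insert_after(20)): list=[3, 9, 20, 6, 2, 5, 8] cursor@9
After 5 (insert_before(64)): list=[3, 64, 9, 20, 6, 2, 5, 8] cursor@9
After 6 (next): list=[3, 64, 9, 20, 6, 2, 5, 8] cursor@20
After 7 (insert_after(33)): list=[3, 64, 9, 20, 33, 6, 2, 5, 8] cursor@20
After 8 (next): list=[3, 64, 9, 20, 33, 6, 2, 5, 8] cursor@33
After 9 (insert_after(53)): list=[3, 64, 9, 20, 33, 53, 6, 2, 5, 8] cursor@33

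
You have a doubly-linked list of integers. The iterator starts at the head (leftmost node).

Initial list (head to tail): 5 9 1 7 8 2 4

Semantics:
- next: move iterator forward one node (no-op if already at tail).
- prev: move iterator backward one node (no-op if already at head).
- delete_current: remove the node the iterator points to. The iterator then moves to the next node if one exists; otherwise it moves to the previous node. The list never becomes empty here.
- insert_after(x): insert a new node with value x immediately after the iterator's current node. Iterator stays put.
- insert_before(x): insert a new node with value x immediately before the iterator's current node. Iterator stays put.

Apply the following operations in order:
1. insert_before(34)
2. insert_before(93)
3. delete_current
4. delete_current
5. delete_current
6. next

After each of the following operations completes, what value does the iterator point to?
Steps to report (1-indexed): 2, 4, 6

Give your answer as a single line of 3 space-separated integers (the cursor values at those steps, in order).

After 1 (insert_before(34)): list=[34, 5, 9, 1, 7, 8, 2, 4] cursor@5
After 2 (insert_before(93)): list=[34, 93, 5, 9, 1, 7, 8, 2, 4] cursor@5
After 3 (delete_current): list=[34, 93, 9, 1, 7, 8, 2, 4] cursor@9
After 4 (delete_current): list=[34, 93, 1, 7, 8, 2, 4] cursor@1
After 5 (delete_current): list=[34, 93, 7, 8, 2, 4] cursor@7
After 6 (next): list=[34, 93, 7, 8, 2, 4] cursor@8

Answer: 5 1 8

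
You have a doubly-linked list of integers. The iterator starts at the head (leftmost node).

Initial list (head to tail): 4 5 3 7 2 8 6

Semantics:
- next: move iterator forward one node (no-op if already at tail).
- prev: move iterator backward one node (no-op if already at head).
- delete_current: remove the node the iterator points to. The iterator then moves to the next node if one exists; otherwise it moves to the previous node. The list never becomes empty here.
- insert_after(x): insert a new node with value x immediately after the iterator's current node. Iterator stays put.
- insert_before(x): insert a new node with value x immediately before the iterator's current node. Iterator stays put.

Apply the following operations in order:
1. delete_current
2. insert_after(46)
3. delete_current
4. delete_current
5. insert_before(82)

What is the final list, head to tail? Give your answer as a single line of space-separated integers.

Answer: 82 3 7 2 8 6

Derivation:
After 1 (delete_current): list=[5, 3, 7, 2, 8, 6] cursor@5
After 2 (insert_after(46)): list=[5, 46, 3, 7, 2, 8, 6] cursor@5
After 3 (delete_current): list=[46, 3, 7, 2, 8, 6] cursor@46
After 4 (delete_current): list=[3, 7, 2, 8, 6] cursor@3
After 5 (insert_before(82)): list=[82, 3, 7, 2, 8, 6] cursor@3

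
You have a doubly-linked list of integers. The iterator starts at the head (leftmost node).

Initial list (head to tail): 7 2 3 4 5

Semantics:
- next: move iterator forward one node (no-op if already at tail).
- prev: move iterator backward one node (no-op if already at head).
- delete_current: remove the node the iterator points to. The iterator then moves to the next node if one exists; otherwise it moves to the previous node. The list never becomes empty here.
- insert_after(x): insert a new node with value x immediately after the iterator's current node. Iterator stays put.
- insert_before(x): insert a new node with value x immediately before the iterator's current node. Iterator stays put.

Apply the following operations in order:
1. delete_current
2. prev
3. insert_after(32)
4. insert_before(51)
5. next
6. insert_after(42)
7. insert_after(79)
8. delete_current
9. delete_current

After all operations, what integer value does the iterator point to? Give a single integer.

Answer: 42

Derivation:
After 1 (delete_current): list=[2, 3, 4, 5] cursor@2
After 2 (prev): list=[2, 3, 4, 5] cursor@2
After 3 (insert_after(32)): list=[2, 32, 3, 4, 5] cursor@2
After 4 (insert_before(51)): list=[51, 2, 32, 3, 4, 5] cursor@2
After 5 (next): list=[51, 2, 32, 3, 4, 5] cursor@32
After 6 (insert_after(42)): list=[51, 2, 32, 42, 3, 4, 5] cursor@32
After 7 (insert_after(79)): list=[51, 2, 32, 79, 42, 3, 4, 5] cursor@32
After 8 (delete_current): list=[51, 2, 79, 42, 3, 4, 5] cursor@79
After 9 (delete_current): list=[51, 2, 42, 3, 4, 5] cursor@42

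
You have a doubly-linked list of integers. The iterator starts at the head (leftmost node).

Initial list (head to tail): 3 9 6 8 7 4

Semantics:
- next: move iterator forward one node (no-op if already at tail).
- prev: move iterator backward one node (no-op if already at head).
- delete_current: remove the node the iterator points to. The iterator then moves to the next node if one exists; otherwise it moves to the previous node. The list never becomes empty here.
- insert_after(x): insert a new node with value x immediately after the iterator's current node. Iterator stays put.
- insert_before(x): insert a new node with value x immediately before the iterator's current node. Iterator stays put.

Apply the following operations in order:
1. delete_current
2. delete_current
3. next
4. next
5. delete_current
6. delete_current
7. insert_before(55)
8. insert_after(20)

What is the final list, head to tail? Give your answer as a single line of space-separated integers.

Answer: 6 55 8 20

Derivation:
After 1 (delete_current): list=[9, 6, 8, 7, 4] cursor@9
After 2 (delete_current): list=[6, 8, 7, 4] cursor@6
After 3 (next): list=[6, 8, 7, 4] cursor@8
After 4 (next): list=[6, 8, 7, 4] cursor@7
After 5 (delete_current): list=[6, 8, 4] cursor@4
After 6 (delete_current): list=[6, 8] cursor@8
After 7 (insert_before(55)): list=[6, 55, 8] cursor@8
After 8 (insert_after(20)): list=[6, 55, 8, 20] cursor@8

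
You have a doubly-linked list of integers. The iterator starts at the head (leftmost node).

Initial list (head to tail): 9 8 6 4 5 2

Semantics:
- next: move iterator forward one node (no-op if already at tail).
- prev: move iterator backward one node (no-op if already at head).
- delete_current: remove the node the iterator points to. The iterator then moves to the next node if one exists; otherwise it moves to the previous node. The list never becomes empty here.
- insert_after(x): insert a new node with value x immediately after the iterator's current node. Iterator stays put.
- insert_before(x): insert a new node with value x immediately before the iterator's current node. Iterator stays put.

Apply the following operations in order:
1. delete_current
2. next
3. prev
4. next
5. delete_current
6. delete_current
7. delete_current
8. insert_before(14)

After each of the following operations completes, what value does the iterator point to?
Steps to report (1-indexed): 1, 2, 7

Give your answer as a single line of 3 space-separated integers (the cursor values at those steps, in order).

Answer: 8 6 2

Derivation:
After 1 (delete_current): list=[8, 6, 4, 5, 2] cursor@8
After 2 (next): list=[8, 6, 4, 5, 2] cursor@6
After 3 (prev): list=[8, 6, 4, 5, 2] cursor@8
After 4 (next): list=[8, 6, 4, 5, 2] cursor@6
After 5 (delete_current): list=[8, 4, 5, 2] cursor@4
After 6 (delete_current): list=[8, 5, 2] cursor@5
After 7 (delete_current): list=[8, 2] cursor@2
After 8 (insert_before(14)): list=[8, 14, 2] cursor@2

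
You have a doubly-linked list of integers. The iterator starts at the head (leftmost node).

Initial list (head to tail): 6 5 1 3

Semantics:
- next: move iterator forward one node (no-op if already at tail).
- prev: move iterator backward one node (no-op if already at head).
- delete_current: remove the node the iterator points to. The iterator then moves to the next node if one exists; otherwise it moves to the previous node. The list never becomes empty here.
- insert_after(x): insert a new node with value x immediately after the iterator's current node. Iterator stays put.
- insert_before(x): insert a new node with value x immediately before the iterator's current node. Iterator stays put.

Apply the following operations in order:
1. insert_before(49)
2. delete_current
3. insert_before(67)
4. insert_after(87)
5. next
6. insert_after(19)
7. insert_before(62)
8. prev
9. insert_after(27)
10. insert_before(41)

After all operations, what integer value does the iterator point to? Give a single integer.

Answer: 62

Derivation:
After 1 (insert_before(49)): list=[49, 6, 5, 1, 3] cursor@6
After 2 (delete_current): list=[49, 5, 1, 3] cursor@5
After 3 (insert_before(67)): list=[49, 67, 5, 1, 3] cursor@5
After 4 (insert_after(87)): list=[49, 67, 5, 87, 1, 3] cursor@5
After 5 (next): list=[49, 67, 5, 87, 1, 3] cursor@87
After 6 (insert_after(19)): list=[49, 67, 5, 87, 19, 1, 3] cursor@87
After 7 (insert_before(62)): list=[49, 67, 5, 62, 87, 19, 1, 3] cursor@87
After 8 (prev): list=[49, 67, 5, 62, 87, 19, 1, 3] cursor@62
After 9 (insert_after(27)): list=[49, 67, 5, 62, 27, 87, 19, 1, 3] cursor@62
After 10 (insert_before(41)): list=[49, 67, 5, 41, 62, 27, 87, 19, 1, 3] cursor@62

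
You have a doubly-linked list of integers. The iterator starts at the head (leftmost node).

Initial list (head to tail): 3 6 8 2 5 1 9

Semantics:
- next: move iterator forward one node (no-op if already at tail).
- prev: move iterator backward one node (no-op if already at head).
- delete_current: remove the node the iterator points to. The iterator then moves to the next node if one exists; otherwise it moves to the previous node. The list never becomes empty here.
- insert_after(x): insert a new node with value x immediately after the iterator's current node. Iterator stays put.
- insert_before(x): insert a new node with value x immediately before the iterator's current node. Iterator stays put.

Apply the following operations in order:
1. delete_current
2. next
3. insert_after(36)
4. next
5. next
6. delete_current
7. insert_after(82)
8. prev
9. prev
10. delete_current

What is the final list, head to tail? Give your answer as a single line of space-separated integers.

After 1 (delete_current): list=[6, 8, 2, 5, 1, 9] cursor@6
After 2 (next): list=[6, 8, 2, 5, 1, 9] cursor@8
After 3 (insert_after(36)): list=[6, 8, 36, 2, 5, 1, 9] cursor@8
After 4 (next): list=[6, 8, 36, 2, 5, 1, 9] cursor@36
After 5 (next): list=[6, 8, 36, 2, 5, 1, 9] cursor@2
After 6 (delete_current): list=[6, 8, 36, 5, 1, 9] cursor@5
After 7 (insert_after(82)): list=[6, 8, 36, 5, 82, 1, 9] cursor@5
After 8 (prev): list=[6, 8, 36, 5, 82, 1, 9] cursor@36
After 9 (prev): list=[6, 8, 36, 5, 82, 1, 9] cursor@8
After 10 (delete_current): list=[6, 36, 5, 82, 1, 9] cursor@36

Answer: 6 36 5 82 1 9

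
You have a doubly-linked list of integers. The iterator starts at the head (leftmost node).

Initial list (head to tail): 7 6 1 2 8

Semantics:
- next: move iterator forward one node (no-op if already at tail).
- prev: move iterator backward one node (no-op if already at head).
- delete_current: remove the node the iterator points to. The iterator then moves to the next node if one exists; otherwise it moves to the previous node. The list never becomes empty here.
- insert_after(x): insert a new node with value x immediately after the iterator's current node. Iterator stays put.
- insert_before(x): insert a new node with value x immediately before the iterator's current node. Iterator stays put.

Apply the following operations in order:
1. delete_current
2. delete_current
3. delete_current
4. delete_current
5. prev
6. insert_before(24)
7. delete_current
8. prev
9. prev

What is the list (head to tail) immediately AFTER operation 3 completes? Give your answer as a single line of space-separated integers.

After 1 (delete_current): list=[6, 1, 2, 8] cursor@6
After 2 (delete_current): list=[1, 2, 8] cursor@1
After 3 (delete_current): list=[2, 8] cursor@2

Answer: 2 8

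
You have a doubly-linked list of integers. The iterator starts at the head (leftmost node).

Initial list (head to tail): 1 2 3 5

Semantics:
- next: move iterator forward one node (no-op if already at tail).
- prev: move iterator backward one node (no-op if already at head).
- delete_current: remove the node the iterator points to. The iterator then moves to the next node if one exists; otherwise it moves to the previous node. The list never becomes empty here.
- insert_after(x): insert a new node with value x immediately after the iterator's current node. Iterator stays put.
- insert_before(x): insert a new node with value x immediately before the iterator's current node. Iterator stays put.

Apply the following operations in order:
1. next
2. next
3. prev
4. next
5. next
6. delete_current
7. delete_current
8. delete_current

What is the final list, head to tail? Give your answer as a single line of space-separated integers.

After 1 (next): list=[1, 2, 3, 5] cursor@2
After 2 (next): list=[1, 2, 3, 5] cursor@3
After 3 (prev): list=[1, 2, 3, 5] cursor@2
After 4 (next): list=[1, 2, 3, 5] cursor@3
After 5 (next): list=[1, 2, 3, 5] cursor@5
After 6 (delete_current): list=[1, 2, 3] cursor@3
After 7 (delete_current): list=[1, 2] cursor@2
After 8 (delete_current): list=[1] cursor@1

Answer: 1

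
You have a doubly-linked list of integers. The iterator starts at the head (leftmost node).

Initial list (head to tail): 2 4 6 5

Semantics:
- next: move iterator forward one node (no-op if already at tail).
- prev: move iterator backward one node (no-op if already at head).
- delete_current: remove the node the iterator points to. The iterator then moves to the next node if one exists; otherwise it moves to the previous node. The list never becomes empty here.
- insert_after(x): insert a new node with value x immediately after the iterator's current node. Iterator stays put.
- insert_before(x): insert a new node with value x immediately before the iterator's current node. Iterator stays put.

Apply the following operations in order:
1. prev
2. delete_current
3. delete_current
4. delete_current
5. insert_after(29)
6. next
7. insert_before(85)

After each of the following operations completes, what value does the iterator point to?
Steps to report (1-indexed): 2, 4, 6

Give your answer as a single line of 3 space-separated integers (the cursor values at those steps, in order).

After 1 (prev): list=[2, 4, 6, 5] cursor@2
After 2 (delete_current): list=[4, 6, 5] cursor@4
After 3 (delete_current): list=[6, 5] cursor@6
After 4 (delete_current): list=[5] cursor@5
After 5 (insert_after(29)): list=[5, 29] cursor@5
After 6 (next): list=[5, 29] cursor@29
After 7 (insert_before(85)): list=[5, 85, 29] cursor@29

Answer: 4 5 29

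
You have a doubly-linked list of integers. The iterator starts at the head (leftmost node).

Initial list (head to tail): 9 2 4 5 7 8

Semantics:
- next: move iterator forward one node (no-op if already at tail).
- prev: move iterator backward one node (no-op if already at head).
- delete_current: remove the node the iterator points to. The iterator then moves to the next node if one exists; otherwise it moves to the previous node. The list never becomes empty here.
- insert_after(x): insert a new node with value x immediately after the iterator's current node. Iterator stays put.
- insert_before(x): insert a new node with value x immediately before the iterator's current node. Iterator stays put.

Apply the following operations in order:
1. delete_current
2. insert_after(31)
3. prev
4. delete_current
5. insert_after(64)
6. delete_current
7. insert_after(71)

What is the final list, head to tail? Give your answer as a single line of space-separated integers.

After 1 (delete_current): list=[2, 4, 5, 7, 8] cursor@2
After 2 (insert_after(31)): list=[2, 31, 4, 5, 7, 8] cursor@2
After 3 (prev): list=[2, 31, 4, 5, 7, 8] cursor@2
After 4 (delete_current): list=[31, 4, 5, 7, 8] cursor@31
After 5 (insert_after(64)): list=[31, 64, 4, 5, 7, 8] cursor@31
After 6 (delete_current): list=[64, 4, 5, 7, 8] cursor@64
After 7 (insert_after(71)): list=[64, 71, 4, 5, 7, 8] cursor@64

Answer: 64 71 4 5 7 8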